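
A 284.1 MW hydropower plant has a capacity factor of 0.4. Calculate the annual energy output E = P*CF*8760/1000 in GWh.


E = 284.1 * 0.4 * 8760 / 1000 = 995.4864 GWh


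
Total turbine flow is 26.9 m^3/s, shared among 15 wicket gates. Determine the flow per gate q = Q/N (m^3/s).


q = 26.9 / 15 = 1.7933 m^3/s


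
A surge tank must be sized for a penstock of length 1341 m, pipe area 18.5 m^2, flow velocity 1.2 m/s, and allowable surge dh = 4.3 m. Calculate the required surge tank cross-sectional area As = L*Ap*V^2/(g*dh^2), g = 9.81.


As = 1341 * 18.5 * 1.2^2 / (9.81 * 4.3^2) = 196.9505 m^2


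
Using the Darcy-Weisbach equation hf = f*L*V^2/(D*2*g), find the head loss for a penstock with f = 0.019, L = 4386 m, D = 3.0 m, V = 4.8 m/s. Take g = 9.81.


hf = 0.019 * 4386 * 4.8^2 / (3.0 * 2 * 9.81) = 32.6200 m


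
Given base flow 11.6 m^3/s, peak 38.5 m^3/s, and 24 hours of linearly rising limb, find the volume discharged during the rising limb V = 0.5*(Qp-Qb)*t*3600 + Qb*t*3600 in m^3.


V = 0.5*(38.5 - 11.6)*24*3600 + 11.6*24*3600 = 2.1643e+06 m^3


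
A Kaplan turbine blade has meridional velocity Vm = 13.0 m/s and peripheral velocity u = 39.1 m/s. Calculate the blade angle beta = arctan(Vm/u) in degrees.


beta = arctan(13.0 / 39.1) = 18.3910 degrees


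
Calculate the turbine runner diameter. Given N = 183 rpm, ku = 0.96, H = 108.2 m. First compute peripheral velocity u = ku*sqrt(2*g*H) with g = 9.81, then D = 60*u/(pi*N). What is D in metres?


u = 0.96 * sqrt(2*9.81*108.2) = 44.2318 m/s
D = 60 * 44.2318 / (pi * 183) = 4.6162 m


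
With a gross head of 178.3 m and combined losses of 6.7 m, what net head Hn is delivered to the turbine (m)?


Hn = 178.3 - 6.7 = 171.6000 m


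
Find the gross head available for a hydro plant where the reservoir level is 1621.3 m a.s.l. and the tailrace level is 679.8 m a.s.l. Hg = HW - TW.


Hg = 1621.3 - 679.8 = 941.5000 m


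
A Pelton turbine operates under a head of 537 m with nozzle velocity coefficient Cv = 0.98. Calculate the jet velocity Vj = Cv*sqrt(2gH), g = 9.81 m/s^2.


Vj = 0.98 * sqrt(2*9.81*537) = 100.5918 m/s


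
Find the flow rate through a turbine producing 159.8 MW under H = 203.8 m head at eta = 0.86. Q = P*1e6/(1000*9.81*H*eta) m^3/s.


Q = 159.8 * 1e6 / (1000 * 9.81 * 203.8 * 0.86) = 92.9405 m^3/s


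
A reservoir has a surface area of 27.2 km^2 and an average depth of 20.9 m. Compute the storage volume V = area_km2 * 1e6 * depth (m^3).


V = 27.2 * 1e6 * 20.9 = 5.6848e+08 m^3


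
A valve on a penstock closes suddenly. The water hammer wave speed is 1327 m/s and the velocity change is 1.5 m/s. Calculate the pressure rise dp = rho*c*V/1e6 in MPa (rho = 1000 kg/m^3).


dp = 1000 * 1327 * 1.5 / 1e6 = 1.9905 MPa


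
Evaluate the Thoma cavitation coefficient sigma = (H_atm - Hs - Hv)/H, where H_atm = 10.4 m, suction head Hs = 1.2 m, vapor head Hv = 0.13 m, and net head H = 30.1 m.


sigma = (10.4 - 1.2 - 0.13) / 30.1 = 0.3013


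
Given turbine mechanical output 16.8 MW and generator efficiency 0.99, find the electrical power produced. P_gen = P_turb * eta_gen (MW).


P_gen = 16.8 * 0.99 = 16.6320 MW


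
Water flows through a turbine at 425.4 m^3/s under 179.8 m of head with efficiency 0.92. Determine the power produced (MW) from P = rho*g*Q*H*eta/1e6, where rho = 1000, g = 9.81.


P = 1000 * 9.81 * 425.4 * 179.8 * 0.92 / 1e6 = 690.3098 MW


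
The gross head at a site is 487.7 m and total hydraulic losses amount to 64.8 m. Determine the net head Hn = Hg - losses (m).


Hn = 487.7 - 64.8 = 422.9000 m


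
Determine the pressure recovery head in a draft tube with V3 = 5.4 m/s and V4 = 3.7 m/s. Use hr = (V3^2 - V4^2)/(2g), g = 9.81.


hr = (5.4^2 - 3.7^2) / (2*9.81) = 0.7885 m


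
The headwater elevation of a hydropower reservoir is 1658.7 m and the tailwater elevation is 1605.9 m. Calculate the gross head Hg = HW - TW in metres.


Hg = 1658.7 - 1605.9 = 52.8000 m


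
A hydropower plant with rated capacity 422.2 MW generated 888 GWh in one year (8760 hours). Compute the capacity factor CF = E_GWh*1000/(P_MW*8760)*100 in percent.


CF = 888 * 1000 / (422.2 * 8760) * 100 = 24.0099 %


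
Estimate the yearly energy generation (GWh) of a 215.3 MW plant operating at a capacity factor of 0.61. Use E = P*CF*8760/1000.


E = 215.3 * 0.61 * 8760 / 1000 = 1150.4771 GWh


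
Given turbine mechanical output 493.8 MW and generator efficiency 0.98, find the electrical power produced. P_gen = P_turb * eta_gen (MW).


P_gen = 493.8 * 0.98 = 483.9240 MW


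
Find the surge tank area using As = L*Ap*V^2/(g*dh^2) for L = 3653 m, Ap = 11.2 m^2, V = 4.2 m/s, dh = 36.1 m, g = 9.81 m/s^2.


As = 3653 * 11.2 * 4.2^2 / (9.81 * 36.1^2) = 56.4525 m^2


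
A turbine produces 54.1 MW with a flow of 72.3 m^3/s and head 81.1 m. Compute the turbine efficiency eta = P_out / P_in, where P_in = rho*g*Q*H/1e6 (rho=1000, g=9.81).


P_in = 1000 * 9.81 * 72.3 * 81.1 / 1e6 = 57.5212 MW
eta = 54.1 / 57.5212 = 0.9405


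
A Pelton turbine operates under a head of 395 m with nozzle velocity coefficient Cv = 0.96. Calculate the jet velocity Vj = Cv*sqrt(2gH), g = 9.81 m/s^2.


Vj = 0.96 * sqrt(2*9.81*395) = 84.5122 m/s


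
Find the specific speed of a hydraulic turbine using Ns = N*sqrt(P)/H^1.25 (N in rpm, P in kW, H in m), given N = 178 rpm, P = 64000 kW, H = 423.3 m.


Ns = 178 * 64000^0.5 / 423.3^1.25 = 23.4531


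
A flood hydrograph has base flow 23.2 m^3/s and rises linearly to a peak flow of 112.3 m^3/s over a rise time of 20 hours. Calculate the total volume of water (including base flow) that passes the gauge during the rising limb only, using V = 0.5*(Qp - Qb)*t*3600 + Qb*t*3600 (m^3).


V = 0.5*(112.3 - 23.2)*20*3600 + 23.2*20*3600 = 4.8780e+06 m^3


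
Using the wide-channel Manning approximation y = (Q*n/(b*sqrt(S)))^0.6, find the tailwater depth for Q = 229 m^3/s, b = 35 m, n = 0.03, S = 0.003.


y = (229 * 0.03 / (35 * 0.003^0.5))^0.6 = 2.1508 m


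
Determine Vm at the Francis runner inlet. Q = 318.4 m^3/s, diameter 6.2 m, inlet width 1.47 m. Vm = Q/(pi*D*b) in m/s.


Vm = 318.4 / (pi * 6.2 * 1.47) = 11.1202 m/s


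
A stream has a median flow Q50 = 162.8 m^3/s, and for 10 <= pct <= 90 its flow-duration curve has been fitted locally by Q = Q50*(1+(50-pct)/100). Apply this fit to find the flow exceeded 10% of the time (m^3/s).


Q = 162.8 * (1 + (50 - 10)/100) = 227.9200 m^3/s


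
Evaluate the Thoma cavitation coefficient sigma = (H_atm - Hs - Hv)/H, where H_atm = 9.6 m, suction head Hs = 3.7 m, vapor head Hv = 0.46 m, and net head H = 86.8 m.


sigma = (9.6 - 3.7 - 0.46) / 86.8 = 0.0627


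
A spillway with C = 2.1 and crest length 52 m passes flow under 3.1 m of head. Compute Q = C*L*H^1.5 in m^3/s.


Q = 2.1 * 52 * 3.1^1.5 = 596.0260 m^3/s


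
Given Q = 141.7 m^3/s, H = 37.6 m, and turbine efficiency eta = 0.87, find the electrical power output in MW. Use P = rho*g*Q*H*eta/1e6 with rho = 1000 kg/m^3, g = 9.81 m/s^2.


P = 1000 * 9.81 * 141.7 * 37.6 * 0.87 / 1e6 = 45.4722 MW


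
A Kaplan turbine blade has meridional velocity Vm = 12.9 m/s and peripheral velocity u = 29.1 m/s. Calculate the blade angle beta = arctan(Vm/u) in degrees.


beta = arctan(12.9 / 29.1) = 23.9077 degrees


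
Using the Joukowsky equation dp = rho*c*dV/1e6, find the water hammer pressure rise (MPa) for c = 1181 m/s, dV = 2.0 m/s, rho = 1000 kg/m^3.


dp = 1000 * 1181 * 2.0 / 1e6 = 2.3620 MPa


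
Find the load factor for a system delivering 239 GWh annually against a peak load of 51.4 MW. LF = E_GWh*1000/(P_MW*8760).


LF = 239 * 1000 / (51.4 * 8760) = 0.5308


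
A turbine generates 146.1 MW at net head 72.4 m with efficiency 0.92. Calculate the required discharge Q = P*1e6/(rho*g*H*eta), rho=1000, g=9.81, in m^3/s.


Q = 146.1 * 1e6 / (1000 * 9.81 * 72.4 * 0.92) = 223.5913 m^3/s


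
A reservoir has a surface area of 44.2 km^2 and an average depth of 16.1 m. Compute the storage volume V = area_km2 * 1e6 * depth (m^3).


V = 44.2 * 1e6 * 16.1 = 7.1162e+08 m^3


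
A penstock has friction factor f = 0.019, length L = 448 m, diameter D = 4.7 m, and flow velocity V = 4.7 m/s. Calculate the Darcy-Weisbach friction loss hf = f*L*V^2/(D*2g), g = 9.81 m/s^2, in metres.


hf = 0.019 * 448 * 4.7^2 / (4.7 * 2 * 9.81) = 2.0391 m


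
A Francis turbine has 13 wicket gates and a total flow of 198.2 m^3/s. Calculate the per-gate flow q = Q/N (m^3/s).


q = 198.2 / 13 = 15.2462 m^3/s


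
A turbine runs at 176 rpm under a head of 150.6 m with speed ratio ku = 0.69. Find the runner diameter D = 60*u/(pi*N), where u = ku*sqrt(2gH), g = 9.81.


u = 0.69 * sqrt(2*9.81*150.6) = 37.5069 m/s
D = 60 * 37.5069 / (pi * 176) = 4.0701 m


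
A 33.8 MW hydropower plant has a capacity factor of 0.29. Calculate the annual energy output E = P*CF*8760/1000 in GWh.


E = 33.8 * 0.29 * 8760 / 1000 = 85.8655 GWh


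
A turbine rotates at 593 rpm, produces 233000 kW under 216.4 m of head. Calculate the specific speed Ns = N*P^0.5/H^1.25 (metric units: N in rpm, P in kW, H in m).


Ns = 593 * 233000^0.5 / 216.4^1.25 = 344.8745


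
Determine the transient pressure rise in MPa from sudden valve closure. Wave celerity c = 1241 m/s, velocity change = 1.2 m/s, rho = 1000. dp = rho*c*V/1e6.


dp = 1000 * 1241 * 1.2 / 1e6 = 1.4892 MPa


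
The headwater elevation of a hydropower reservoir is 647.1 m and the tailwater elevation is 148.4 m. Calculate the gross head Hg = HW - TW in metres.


Hg = 647.1 - 148.4 = 498.7000 m


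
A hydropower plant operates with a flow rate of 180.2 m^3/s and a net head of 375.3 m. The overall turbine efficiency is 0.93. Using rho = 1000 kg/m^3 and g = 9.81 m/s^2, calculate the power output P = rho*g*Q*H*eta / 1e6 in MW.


P = 1000 * 9.81 * 180.2 * 375.3 * 0.93 / 1e6 = 617.0002 MW


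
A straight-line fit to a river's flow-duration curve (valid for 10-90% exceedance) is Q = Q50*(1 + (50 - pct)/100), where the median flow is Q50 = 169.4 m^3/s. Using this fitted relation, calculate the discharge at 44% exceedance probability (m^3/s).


Q = 169.4 * (1 + (50 - 44)/100) = 179.5640 m^3/s


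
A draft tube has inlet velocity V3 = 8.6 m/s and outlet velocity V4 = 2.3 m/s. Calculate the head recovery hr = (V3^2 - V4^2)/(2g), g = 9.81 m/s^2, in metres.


hr = (8.6^2 - 2.3^2) / (2*9.81) = 3.5000 m


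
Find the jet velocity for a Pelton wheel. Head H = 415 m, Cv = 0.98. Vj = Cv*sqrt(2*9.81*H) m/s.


Vj = 0.98 * sqrt(2*9.81*415) = 88.4300 m/s


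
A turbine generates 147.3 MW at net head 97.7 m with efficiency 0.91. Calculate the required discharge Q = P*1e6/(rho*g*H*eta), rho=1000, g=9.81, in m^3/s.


Q = 147.3 * 1e6 / (1000 * 9.81 * 97.7 * 0.91) = 168.8876 m^3/s


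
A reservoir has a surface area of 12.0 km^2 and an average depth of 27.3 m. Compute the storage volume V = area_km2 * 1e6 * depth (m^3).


V = 12.0 * 1e6 * 27.3 = 3.2760e+08 m^3


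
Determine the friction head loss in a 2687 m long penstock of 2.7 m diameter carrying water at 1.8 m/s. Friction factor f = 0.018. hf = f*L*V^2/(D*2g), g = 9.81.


hf = 0.018 * 2687 * 1.8^2 / (2.7 * 2 * 9.81) = 2.9582 m


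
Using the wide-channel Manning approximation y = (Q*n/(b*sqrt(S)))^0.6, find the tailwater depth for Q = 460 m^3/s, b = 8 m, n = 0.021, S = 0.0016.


y = (460 * 0.021 / (8 * 0.0016^0.5))^0.6 = 7.7250 m


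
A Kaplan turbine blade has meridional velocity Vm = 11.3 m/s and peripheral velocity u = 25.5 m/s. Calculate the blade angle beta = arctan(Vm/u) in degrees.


beta = arctan(11.3 / 25.5) = 23.8999 degrees


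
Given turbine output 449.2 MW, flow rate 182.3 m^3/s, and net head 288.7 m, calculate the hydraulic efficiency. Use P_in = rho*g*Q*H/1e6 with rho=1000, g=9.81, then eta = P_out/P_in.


P_in = 1000 * 9.81 * 182.3 * 288.7 / 1e6 = 516.3004 MW
eta = 449.2 / 516.3004 = 0.8700


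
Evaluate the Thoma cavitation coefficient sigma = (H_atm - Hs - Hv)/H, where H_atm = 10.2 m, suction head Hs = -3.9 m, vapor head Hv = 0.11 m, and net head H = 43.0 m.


sigma = (10.2 - (-3.9) - 0.11) / 43.0 = 0.3253


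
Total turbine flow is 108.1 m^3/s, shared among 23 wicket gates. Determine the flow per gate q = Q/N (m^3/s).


q = 108.1 / 23 = 4.7000 m^3/s


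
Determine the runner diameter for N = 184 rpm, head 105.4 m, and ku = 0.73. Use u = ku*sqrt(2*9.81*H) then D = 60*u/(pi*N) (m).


u = 0.73 * sqrt(2*9.81*105.4) = 33.1965 m/s
D = 60 * 33.1965 / (pi * 184) = 3.4457 m


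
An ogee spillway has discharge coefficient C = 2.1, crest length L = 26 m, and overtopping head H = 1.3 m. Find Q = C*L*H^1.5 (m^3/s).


Q = 2.1 * 26 * 1.3^1.5 = 80.9297 m^3/s


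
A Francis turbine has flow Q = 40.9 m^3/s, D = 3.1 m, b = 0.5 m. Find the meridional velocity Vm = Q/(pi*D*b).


Vm = 40.9 / (pi * 3.1 * 0.5) = 8.3993 m/s


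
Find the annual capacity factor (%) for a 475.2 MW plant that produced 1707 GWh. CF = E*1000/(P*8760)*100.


CF = 1707 * 1000 / (475.2 * 8760) * 100 = 41.0065 %


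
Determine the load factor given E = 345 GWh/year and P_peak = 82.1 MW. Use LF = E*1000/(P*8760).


LF = 345 * 1000 / (82.1 * 8760) = 0.4797


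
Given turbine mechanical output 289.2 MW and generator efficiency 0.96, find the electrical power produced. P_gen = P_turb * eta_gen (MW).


P_gen = 289.2 * 0.96 = 277.6320 MW


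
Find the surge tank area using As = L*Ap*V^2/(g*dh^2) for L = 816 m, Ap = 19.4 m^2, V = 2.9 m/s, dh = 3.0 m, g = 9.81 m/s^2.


As = 816 * 19.4 * 2.9^2 / (9.81 * 3.0^2) = 1507.9133 m^2


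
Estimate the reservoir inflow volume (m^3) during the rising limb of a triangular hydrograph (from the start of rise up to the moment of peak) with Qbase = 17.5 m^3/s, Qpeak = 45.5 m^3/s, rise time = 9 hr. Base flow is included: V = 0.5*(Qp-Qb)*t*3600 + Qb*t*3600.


V = 0.5*(45.5 - 17.5)*9*3600 + 17.5*9*3600 = 1.0206e+06 m^3


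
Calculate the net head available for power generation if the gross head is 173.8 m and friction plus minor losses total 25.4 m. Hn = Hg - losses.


Hn = 173.8 - 25.4 = 148.4000 m


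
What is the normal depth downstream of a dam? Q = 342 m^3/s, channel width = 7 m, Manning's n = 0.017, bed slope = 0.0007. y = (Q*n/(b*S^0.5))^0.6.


y = (342 * 0.017 / (7 * 0.0007^0.5))^0.6 = 7.9085 m


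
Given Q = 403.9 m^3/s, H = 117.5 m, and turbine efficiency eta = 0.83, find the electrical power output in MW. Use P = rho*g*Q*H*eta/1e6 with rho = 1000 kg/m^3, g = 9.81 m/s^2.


P = 1000 * 9.81 * 403.9 * 117.5 * 0.83 / 1e6 = 386.4193 MW


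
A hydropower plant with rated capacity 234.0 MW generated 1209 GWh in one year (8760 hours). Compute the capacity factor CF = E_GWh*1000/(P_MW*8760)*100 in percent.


CF = 1209 * 1000 / (234.0 * 8760) * 100 = 58.9802 %


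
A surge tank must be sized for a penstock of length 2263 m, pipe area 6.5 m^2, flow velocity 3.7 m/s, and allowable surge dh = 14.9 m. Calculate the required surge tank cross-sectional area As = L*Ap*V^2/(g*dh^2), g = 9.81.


As = 2263 * 6.5 * 3.7^2 / (9.81 * 14.9^2) = 92.4613 m^2


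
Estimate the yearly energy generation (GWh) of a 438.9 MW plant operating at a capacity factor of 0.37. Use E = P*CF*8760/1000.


E = 438.9 * 0.37 * 8760 / 1000 = 1422.5627 GWh


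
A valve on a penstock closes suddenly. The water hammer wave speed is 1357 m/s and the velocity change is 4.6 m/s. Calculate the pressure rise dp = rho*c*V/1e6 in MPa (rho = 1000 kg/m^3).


dp = 1000 * 1357 * 4.6 / 1e6 = 6.2422 MPa


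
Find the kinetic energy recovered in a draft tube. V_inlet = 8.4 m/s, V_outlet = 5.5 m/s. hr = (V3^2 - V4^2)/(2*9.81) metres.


hr = (8.4^2 - 5.5^2) / (2*9.81) = 2.0545 m


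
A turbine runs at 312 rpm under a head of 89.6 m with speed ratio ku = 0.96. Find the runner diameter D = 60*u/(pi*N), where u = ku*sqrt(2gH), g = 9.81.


u = 0.96 * sqrt(2*9.81*89.6) = 40.2508 m/s
D = 60 * 40.2508 / (pi * 312) = 2.4639 m


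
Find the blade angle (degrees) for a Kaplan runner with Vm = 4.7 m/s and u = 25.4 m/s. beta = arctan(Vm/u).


beta = arctan(4.7 / 25.4) = 10.4834 degrees


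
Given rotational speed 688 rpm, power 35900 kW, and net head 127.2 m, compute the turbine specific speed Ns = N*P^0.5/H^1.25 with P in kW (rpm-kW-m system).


Ns = 688 * 35900^0.5 / 127.2^1.25 = 305.1594


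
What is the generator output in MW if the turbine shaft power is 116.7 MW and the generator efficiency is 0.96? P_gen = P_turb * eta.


P_gen = 116.7 * 0.96 = 112.0320 MW


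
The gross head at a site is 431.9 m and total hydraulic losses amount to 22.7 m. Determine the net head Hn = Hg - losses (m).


Hn = 431.9 - 22.7 = 409.2000 m


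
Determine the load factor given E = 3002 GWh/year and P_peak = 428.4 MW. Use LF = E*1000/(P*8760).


LF = 3002 * 1000 / (428.4 * 8760) = 0.7999


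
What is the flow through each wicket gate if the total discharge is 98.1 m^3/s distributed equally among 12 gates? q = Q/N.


q = 98.1 / 12 = 8.1750 m^3/s


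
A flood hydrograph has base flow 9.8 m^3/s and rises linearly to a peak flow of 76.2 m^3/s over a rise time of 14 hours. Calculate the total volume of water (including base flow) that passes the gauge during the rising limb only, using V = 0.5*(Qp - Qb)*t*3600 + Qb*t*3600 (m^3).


V = 0.5*(76.2 - 9.8)*14*3600 + 9.8*14*3600 = 2.1672e+06 m^3


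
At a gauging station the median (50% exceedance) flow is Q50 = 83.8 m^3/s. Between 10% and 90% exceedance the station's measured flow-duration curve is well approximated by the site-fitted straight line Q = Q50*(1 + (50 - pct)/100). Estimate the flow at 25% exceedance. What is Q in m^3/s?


Q = 83.8 * (1 + (50 - 25)/100) = 104.7500 m^3/s


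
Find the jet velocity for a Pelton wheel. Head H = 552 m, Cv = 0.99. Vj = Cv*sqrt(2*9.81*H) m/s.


Vj = 0.99 * sqrt(2*9.81*552) = 103.0278 m/s


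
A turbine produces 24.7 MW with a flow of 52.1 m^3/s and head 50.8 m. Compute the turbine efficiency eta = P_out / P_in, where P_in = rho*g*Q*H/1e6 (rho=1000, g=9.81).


P_in = 1000 * 9.81 * 52.1 * 50.8 / 1e6 = 25.9639 MW
eta = 24.7 / 25.9639 = 0.9513


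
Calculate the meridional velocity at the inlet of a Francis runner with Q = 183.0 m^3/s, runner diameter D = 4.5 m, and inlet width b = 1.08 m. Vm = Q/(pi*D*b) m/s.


Vm = 183.0 / (pi * 4.5 * 1.08) = 11.9857 m/s


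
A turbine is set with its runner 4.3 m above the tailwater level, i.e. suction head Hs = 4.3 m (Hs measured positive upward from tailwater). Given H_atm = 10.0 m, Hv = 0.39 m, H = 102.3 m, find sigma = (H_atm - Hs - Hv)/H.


sigma = (10.0 - 4.3 - 0.39) / 102.3 = 0.0519


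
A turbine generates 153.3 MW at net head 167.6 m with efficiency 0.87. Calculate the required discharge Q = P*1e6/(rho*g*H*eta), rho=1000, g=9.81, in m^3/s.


Q = 153.3 * 1e6 / (1000 * 9.81 * 167.6 * 0.87) = 107.1716 m^3/s


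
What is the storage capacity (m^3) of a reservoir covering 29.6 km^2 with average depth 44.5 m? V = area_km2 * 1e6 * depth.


V = 29.6 * 1e6 * 44.5 = 1.3172e+09 m^3


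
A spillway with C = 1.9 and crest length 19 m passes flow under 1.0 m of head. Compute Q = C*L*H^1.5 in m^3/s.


Q = 1.9 * 19 * 1.0^1.5 = 36.1000 m^3/s


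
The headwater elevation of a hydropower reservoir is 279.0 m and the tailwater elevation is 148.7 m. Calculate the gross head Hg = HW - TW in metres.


Hg = 279.0 - 148.7 = 130.3000 m


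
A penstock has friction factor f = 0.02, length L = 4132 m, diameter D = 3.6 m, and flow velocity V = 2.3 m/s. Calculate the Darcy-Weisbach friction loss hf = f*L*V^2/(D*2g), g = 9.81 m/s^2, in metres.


hf = 0.02 * 4132 * 2.3^2 / (3.6 * 2 * 9.81) = 6.1893 m


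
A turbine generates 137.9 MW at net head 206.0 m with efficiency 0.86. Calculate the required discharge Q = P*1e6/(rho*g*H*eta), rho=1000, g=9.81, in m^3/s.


Q = 137.9 * 1e6 / (1000 * 9.81 * 206.0 * 0.86) = 79.3468 m^3/s


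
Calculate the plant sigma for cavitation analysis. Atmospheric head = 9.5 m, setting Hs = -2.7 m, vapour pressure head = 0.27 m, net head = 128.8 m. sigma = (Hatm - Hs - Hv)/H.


sigma = (9.5 - (-2.7) - 0.27) / 128.8 = 0.0926


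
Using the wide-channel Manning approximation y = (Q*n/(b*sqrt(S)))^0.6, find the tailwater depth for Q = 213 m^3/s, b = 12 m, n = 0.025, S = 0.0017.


y = (213 * 0.025 / (12 * 0.0017^0.5))^0.6 = 4.1605 m


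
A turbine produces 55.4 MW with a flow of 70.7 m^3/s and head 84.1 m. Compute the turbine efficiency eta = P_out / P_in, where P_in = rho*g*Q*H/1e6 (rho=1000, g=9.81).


P_in = 1000 * 9.81 * 70.7 * 84.1 / 1e6 = 58.3290 MW
eta = 55.4 / 58.3290 = 0.9498


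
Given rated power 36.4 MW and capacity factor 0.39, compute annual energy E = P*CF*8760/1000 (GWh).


E = 36.4 * 0.39 * 8760 / 1000 = 124.3570 GWh


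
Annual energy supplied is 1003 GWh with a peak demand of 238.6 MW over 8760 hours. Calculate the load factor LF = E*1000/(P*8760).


LF = 1003 * 1000 / (238.6 * 8760) = 0.4799


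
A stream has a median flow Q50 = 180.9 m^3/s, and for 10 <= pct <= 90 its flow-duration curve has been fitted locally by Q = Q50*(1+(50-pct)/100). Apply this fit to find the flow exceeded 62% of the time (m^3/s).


Q = 180.9 * (1 + (50 - 62)/100) = 159.1920 m^3/s


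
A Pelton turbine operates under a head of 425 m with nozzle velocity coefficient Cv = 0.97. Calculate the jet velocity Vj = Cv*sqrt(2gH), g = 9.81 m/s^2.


Vj = 0.97 * sqrt(2*9.81*425) = 88.5759 m/s


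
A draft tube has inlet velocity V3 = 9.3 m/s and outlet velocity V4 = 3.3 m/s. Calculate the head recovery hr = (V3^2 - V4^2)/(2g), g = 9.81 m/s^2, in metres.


hr = (9.3^2 - 3.3^2) / (2*9.81) = 3.8532 m


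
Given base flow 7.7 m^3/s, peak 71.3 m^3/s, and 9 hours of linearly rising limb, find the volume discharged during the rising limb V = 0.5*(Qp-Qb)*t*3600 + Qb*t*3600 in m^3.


V = 0.5*(71.3 - 7.7)*9*3600 + 7.7*9*3600 = 1.2798e+06 m^3


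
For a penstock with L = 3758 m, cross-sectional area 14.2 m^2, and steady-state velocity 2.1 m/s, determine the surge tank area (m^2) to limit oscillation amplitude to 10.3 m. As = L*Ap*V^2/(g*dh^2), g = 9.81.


As = 3758 * 14.2 * 2.1^2 / (9.81 * 10.3^2) = 226.1207 m^2


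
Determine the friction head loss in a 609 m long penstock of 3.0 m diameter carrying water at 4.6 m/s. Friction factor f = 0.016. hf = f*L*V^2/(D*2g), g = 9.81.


hf = 0.016 * 609 * 4.6^2 / (3.0 * 2 * 9.81) = 3.5029 m


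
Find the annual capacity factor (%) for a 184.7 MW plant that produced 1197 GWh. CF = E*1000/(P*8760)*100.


CF = 1197 * 1000 / (184.7 * 8760) * 100 = 73.9815 %


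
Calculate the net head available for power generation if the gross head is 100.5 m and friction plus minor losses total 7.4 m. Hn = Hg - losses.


Hn = 100.5 - 7.4 = 93.1000 m


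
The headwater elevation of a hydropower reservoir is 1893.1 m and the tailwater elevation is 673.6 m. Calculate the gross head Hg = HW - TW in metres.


Hg = 1893.1 - 673.6 = 1219.5000 m


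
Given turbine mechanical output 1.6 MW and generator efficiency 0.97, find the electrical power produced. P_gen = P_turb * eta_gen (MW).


P_gen = 1.6 * 0.97 = 1.5520 MW


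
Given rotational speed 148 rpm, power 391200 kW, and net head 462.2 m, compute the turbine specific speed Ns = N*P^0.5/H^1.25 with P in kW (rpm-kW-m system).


Ns = 148 * 391200^0.5 / 462.2^1.25 = 43.1940


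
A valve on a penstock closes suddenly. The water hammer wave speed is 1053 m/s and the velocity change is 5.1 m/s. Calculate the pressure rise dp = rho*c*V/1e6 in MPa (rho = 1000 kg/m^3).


dp = 1000 * 1053 * 5.1 / 1e6 = 5.3703 MPa


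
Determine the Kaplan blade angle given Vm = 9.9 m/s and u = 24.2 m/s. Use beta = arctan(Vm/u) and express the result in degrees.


beta = arctan(9.9 / 24.2) = 22.2490 degrees


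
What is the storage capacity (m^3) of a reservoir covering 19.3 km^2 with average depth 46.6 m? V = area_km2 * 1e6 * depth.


V = 19.3 * 1e6 * 46.6 = 8.9938e+08 m^3


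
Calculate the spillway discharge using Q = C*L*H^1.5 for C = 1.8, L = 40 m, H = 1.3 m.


Q = 1.8 * 40 * 1.3^1.5 = 106.7204 m^3/s


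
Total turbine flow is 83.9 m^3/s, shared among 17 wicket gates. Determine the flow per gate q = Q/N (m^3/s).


q = 83.9 / 17 = 4.9353 m^3/s


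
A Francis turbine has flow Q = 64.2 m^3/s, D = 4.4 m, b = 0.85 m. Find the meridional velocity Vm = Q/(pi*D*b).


Vm = 64.2 / (pi * 4.4 * 0.85) = 5.4640 m/s


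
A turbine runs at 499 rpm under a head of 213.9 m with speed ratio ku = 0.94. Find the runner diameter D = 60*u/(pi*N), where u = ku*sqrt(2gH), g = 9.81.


u = 0.94 * sqrt(2*9.81*213.9) = 60.8952 m/s
D = 60 * 60.8952 / (pi * 499) = 2.3307 m


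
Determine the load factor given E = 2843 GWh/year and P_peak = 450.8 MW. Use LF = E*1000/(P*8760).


LF = 2843 * 1000 / (450.8 * 8760) = 0.7199


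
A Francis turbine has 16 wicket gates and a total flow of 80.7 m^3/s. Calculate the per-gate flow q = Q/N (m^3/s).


q = 80.7 / 16 = 5.0438 m^3/s


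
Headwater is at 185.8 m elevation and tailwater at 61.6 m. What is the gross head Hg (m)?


Hg = 185.8 - 61.6 = 124.2000 m


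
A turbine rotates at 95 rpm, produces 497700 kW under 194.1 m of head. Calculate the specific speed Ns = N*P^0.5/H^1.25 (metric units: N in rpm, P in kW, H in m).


Ns = 95 * 497700^0.5 / 194.1^1.25 = 92.5072


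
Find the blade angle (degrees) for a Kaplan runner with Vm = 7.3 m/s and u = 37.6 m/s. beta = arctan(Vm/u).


beta = arctan(7.3 / 37.6) = 10.9872 degrees


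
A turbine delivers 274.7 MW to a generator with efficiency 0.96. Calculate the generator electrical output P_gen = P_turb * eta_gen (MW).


P_gen = 274.7 * 0.96 = 263.7120 MW


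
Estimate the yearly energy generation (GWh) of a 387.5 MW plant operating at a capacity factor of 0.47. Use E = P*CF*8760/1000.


E = 387.5 * 0.47 * 8760 / 1000 = 1595.4150 GWh


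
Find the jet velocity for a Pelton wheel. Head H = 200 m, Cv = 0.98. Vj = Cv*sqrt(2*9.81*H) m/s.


Vj = 0.98 * sqrt(2*9.81*200) = 61.3890 m/s


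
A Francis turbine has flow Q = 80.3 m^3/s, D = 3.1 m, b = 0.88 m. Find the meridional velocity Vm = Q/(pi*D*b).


Vm = 80.3 / (pi * 3.1 * 0.88) = 9.3696 m/s


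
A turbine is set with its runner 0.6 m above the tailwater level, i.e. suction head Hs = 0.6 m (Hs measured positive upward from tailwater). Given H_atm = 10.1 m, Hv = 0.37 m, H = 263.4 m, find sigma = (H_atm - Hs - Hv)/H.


sigma = (10.1 - 0.6 - 0.37) / 263.4 = 0.0347


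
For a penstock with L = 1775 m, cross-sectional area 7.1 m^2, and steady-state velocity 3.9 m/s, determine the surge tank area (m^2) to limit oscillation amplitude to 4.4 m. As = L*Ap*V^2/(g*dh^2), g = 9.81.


As = 1775 * 7.1 * 3.9^2 / (9.81 * 4.4^2) = 1009.2798 m^2


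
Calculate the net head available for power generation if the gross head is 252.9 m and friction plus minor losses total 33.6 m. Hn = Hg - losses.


Hn = 252.9 - 33.6 = 219.3000 m


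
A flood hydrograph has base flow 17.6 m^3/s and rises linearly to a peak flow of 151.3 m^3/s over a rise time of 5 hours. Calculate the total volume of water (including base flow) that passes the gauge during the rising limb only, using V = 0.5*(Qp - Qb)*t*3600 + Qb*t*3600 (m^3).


V = 0.5*(151.3 - 17.6)*5*3600 + 17.6*5*3600 = 1.5201e+06 m^3


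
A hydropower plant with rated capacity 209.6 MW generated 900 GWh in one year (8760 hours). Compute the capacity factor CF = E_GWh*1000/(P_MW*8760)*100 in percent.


CF = 900 * 1000 / (209.6 * 8760) * 100 = 49.0170 %


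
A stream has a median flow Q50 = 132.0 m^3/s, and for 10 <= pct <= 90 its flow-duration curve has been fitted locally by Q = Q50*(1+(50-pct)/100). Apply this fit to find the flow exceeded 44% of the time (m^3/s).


Q = 132.0 * (1 + (50 - 44)/100) = 139.9200 m^3/s


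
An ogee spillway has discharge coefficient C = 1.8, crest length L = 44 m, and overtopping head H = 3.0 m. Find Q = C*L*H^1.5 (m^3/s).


Q = 1.8 * 44 * 3.0^1.5 = 411.5353 m^3/s


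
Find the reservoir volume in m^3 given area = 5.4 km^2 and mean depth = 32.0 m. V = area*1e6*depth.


V = 5.4 * 1e6 * 32.0 = 1.7280e+08 m^3


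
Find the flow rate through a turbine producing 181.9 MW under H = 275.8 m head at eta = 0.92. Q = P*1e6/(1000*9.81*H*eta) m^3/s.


Q = 181.9 * 1e6 / (1000 * 9.81 * 275.8 * 0.92) = 73.0772 m^3/s


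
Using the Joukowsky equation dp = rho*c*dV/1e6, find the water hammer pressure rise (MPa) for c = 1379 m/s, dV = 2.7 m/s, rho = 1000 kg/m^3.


dp = 1000 * 1379 * 2.7 / 1e6 = 3.7233 MPa


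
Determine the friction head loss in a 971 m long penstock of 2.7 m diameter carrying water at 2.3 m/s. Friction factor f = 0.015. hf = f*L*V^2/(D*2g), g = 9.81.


hf = 0.015 * 971 * 2.3^2 / (2.7 * 2 * 9.81) = 1.4545 m


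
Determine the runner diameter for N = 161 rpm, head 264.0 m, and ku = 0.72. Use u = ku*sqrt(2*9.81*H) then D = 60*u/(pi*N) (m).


u = 0.72 * sqrt(2*9.81*264.0) = 51.8184 m/s
D = 60 * 51.8184 / (pi * 161) = 6.1469 m


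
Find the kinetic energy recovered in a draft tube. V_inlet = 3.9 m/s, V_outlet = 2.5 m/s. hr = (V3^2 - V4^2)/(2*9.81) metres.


hr = (3.9^2 - 2.5^2) / (2*9.81) = 0.4567 m


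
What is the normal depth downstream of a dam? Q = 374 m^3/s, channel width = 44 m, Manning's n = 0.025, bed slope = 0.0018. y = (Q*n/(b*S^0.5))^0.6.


y = (374 * 0.025 / (44 * 0.0018^0.5))^0.6 = 2.6293 m


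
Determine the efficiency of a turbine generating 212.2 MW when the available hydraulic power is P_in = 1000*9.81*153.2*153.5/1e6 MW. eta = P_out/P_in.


P_in = 1000 * 9.81 * 153.2 * 153.5 / 1e6 = 230.6939 MW
eta = 212.2 / 230.6939 = 0.9198


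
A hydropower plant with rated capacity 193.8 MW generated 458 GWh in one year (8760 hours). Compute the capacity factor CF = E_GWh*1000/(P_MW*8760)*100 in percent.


CF = 458 * 1000 / (193.8 * 8760) * 100 = 26.9779 %


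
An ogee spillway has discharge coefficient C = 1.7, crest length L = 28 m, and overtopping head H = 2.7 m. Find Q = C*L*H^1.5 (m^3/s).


Q = 1.7 * 28 * 2.7^1.5 = 211.1799 m^3/s


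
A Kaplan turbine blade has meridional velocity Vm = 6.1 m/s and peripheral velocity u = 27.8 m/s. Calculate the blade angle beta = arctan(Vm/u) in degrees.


beta = arctan(6.1 / 27.8) = 12.3760 degrees


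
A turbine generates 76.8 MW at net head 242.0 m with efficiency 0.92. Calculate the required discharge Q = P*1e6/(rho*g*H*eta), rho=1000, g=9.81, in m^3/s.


Q = 76.8 * 1e6 / (1000 * 9.81 * 242.0 * 0.92) = 35.1633 m^3/s


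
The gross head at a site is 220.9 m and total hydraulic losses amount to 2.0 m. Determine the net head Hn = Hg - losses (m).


Hn = 220.9 - 2.0 = 218.9000 m


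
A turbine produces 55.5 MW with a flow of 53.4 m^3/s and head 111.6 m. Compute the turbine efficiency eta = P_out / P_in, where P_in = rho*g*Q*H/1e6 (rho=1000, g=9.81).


P_in = 1000 * 9.81 * 53.4 * 111.6 / 1e6 = 58.4621 MW
eta = 55.5 / 58.4621 = 0.9493


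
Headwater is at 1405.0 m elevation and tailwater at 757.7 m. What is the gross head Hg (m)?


Hg = 1405.0 - 757.7 = 647.3000 m


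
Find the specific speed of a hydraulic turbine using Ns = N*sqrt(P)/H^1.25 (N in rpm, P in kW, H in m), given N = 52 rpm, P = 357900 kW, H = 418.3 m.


Ns = 52 * 357900^0.5 / 418.3^1.25 = 16.4446


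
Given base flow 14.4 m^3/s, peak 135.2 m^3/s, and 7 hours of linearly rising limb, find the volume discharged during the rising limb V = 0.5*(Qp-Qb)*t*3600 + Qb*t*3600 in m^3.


V = 0.5*(135.2 - 14.4)*7*3600 + 14.4*7*3600 = 1.8850e+06 m^3


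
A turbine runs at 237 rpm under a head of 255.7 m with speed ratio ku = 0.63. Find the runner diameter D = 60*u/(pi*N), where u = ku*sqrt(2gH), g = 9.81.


u = 0.63 * sqrt(2*9.81*255.7) = 44.6227 m/s
D = 60 * 44.6227 / (pi * 237) = 3.5959 m


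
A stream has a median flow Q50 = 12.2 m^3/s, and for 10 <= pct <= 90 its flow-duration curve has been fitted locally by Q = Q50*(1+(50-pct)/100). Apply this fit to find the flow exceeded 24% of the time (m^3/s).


Q = 12.2 * (1 + (50 - 24)/100) = 15.3720 m^3/s


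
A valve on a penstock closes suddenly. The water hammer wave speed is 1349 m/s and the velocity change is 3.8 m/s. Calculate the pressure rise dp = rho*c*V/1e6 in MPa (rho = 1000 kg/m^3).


dp = 1000 * 1349 * 3.8 / 1e6 = 5.1262 MPa


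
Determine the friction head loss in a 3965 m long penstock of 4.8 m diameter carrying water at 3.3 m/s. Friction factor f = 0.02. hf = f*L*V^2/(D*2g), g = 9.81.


hf = 0.02 * 3965 * 3.3^2 / (4.8 * 2 * 9.81) = 9.1698 m


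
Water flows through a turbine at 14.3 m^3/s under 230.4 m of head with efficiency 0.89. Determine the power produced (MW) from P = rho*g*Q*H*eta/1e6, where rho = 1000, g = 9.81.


P = 1000 * 9.81 * 14.3 * 230.4 * 0.89 / 1e6 = 28.7659 MW


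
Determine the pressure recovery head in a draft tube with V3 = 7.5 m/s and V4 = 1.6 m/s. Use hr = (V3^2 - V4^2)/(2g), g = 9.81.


hr = (7.5^2 - 1.6^2) / (2*9.81) = 2.7365 m


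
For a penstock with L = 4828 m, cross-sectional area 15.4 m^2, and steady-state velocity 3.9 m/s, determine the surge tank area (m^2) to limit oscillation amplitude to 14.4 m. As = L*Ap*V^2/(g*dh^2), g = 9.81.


As = 4828 * 15.4 * 3.9^2 / (9.81 * 14.4^2) = 555.9340 m^2


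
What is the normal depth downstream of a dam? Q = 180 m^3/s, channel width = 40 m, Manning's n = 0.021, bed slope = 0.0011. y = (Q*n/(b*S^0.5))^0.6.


y = (180 * 0.021 / (40 * 0.0011^0.5))^0.6 = 1.8743 m


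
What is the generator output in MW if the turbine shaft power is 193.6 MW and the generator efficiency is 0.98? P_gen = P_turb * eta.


P_gen = 193.6 * 0.98 = 189.7280 MW


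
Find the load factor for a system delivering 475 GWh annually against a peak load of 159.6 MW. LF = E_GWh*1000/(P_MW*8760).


LF = 475 * 1000 / (159.6 * 8760) = 0.3397


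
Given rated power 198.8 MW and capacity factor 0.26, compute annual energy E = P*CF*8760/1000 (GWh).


E = 198.8 * 0.26 * 8760 / 1000 = 452.7869 GWh


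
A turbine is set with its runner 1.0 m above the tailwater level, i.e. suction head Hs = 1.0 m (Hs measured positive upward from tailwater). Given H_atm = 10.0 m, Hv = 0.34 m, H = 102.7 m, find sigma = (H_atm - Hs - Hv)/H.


sigma = (10.0 - 1.0 - 0.34) / 102.7 = 0.0843


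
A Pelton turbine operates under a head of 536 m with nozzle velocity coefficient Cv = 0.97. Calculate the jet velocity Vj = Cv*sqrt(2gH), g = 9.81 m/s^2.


Vj = 0.97 * sqrt(2*9.81*536) = 99.4726 m/s


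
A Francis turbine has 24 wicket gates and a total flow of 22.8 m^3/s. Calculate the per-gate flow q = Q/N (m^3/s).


q = 22.8 / 24 = 0.9500 m^3/s


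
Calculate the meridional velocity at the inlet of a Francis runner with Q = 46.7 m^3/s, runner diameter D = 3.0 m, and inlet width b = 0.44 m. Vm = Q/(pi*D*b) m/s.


Vm = 46.7 / (pi * 3.0 * 0.44) = 11.2614 m/s


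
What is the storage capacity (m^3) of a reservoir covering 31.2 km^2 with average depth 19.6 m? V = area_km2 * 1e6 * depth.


V = 31.2 * 1e6 * 19.6 = 6.1152e+08 m^3


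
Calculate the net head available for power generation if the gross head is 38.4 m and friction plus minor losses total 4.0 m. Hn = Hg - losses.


Hn = 38.4 - 4.0 = 34.4000 m


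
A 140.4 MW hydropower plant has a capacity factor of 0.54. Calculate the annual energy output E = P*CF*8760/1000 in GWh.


E = 140.4 * 0.54 * 8760 / 1000 = 664.1482 GWh


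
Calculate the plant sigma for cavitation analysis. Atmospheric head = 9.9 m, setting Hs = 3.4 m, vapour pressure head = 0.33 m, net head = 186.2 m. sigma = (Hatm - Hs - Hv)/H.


sigma = (9.9 - 3.4 - 0.33) / 186.2 = 0.0331


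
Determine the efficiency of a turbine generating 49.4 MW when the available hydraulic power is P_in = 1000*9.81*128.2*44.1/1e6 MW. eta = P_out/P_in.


P_in = 1000 * 9.81 * 128.2 * 44.1 / 1e6 = 55.4620 MW
eta = 49.4 / 55.4620 = 0.8907


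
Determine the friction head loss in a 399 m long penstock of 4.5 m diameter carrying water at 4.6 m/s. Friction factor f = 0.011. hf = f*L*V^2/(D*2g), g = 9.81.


hf = 0.011 * 399 * 4.6^2 / (4.5 * 2 * 9.81) = 1.0519 m


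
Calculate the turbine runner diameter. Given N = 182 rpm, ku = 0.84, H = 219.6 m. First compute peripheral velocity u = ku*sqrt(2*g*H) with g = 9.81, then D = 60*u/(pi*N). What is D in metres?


u = 0.84 * sqrt(2*9.81*219.6) = 55.1372 m/s
D = 60 * 55.1372 / (pi * 182) = 5.7860 m


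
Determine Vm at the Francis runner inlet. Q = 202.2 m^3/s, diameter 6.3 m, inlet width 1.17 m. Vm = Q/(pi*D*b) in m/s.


Vm = 202.2 / (pi * 6.3 * 1.17) = 8.7318 m/s


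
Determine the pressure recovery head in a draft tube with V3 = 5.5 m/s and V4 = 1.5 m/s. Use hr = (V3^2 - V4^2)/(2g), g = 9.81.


hr = (5.5^2 - 1.5^2) / (2*9.81) = 1.4271 m


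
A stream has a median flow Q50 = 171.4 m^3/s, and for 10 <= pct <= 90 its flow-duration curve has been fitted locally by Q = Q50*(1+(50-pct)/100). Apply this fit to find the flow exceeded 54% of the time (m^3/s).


Q = 171.4 * (1 + (50 - 54)/100) = 164.5440 m^3/s


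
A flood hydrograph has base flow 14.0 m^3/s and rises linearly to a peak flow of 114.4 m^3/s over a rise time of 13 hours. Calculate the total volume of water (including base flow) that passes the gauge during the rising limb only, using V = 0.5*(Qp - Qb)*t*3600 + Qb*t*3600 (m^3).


V = 0.5*(114.4 - 14.0)*13*3600 + 14.0*13*3600 = 3.0046e+06 m^3


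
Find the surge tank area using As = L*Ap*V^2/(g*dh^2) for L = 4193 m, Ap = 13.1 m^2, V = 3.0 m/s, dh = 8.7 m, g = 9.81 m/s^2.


As = 4193 * 13.1 * 3.0^2 / (9.81 * 8.7^2) = 665.7806 m^2


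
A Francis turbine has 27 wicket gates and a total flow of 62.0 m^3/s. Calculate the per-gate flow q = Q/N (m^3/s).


q = 62.0 / 27 = 2.2963 m^3/s


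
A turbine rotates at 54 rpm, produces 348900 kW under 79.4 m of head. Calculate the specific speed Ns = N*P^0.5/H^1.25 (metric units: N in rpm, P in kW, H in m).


Ns = 54 * 348900^0.5 / 79.4^1.25 = 134.5763


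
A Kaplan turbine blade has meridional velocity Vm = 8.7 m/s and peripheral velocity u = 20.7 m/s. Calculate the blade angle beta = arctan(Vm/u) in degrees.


beta = arctan(8.7 / 20.7) = 22.7965 degrees


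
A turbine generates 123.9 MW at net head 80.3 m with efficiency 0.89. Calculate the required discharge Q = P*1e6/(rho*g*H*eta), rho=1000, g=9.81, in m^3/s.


Q = 123.9 * 1e6 / (1000 * 9.81 * 80.3 * 0.89) = 176.7245 m^3/s


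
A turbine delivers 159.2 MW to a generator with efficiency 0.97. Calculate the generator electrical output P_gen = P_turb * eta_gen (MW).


P_gen = 159.2 * 0.97 = 154.4240 MW


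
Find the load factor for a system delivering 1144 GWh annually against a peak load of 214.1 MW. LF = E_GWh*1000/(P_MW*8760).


LF = 1144 * 1000 / (214.1 * 8760) = 0.6100


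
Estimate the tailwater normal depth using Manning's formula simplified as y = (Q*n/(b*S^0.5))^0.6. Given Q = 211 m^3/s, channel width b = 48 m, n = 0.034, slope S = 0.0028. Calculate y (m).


y = (211 * 0.034 / (48 * 0.0028^0.5))^0.6 = 1.8645 m


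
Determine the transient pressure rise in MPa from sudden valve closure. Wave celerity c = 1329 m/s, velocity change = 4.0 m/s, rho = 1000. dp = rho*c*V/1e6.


dp = 1000 * 1329 * 4.0 / 1e6 = 5.3160 MPa


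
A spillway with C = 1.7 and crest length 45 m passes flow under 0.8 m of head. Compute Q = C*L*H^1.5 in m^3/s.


Q = 1.7 * 45 * 0.8^1.5 = 54.7389 m^3/s


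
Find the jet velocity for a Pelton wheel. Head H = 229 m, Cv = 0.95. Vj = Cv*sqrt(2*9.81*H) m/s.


Vj = 0.95 * sqrt(2*9.81*229) = 63.6782 m/s


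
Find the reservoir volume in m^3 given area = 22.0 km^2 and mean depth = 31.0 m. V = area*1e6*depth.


V = 22.0 * 1e6 * 31.0 = 6.8200e+08 m^3
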